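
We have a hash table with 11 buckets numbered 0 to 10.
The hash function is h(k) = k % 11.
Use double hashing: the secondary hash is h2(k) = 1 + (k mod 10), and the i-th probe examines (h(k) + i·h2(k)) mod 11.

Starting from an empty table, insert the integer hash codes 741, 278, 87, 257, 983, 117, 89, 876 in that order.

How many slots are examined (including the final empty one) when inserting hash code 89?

741: h=4 => slot 4
278: h=3 => slot 3
87: h=10 => slot 10
257: h=4, h2=8, probe 4,1 => slot 1
983: h=4, h2=4, probe 4,8 => slot 8
117: h=7 => slot 7
89: h=1, h2=10, probe 1,0 => slot 0
876: h=7, h2=7, probe 7,3,10,6 => slot 6
Table: [89, 257, —, 278, 741, —, 876, 117, 983, —, 87]

2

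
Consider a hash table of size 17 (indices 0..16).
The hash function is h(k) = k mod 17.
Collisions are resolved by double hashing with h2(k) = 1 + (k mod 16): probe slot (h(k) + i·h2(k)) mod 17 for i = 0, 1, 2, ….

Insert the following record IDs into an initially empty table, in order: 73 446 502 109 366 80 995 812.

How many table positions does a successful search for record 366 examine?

4

Insert 73: h=5, slot 5 empty => index 5.
Insert 446: h=4, slot 4 empty => index 4.
Insert 502: h=9, slot 9 empty => index 9.
Insert 109: h=7, slot 7 empty => index 7.
Insert 366: h=9, h2=15, slots 9,7,5 occupied => index 3.
Insert 80: h=12, slot 12 empty => index 12.
Insert 995: h=9, h2=4, slot 9 occupied => index 13.
Insert 812: h=13, h2=13, slots 13,9,5 occupied => index 1.
Table: [., 812, ., 366, 446, 73, ., 109, ., 502, ., ., 80, 995, ., ., .]
Lookup 366: h=9, h2=15, probe 9,7,5,3 → found at 3.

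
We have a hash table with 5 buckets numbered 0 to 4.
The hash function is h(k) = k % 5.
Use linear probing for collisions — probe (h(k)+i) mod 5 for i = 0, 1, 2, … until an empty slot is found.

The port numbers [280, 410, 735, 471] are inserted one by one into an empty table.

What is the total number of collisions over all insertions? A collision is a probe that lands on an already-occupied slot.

5

280: h=0 → slot 0
410: h=0, probe 0,1 → slot 1
735: h=0, probe 0,1,2 → slot 2
471: h=1, probe 1,2,3 → slot 3
Table: [280, 410, 735, 471, .]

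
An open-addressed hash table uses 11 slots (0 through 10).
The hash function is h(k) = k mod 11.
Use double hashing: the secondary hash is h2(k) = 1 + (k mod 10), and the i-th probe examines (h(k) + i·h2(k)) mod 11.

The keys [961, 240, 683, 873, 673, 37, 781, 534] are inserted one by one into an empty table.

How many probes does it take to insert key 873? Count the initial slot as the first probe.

Insert 961: h=4, slot 4 empty → index 4.
Insert 240: h=9, slot 9 empty → index 9.
Insert 683: h=1, slot 1 empty → index 1.
Insert 873: h=4, h2=4, slot 4 occupied → index 8.
Insert 673: h=2, slot 2 empty → index 2.
Insert 37: h=4, h2=8, slots 4,1,9 occupied → index 6.
Insert 781: h=0, slot 0 empty → index 0.
Insert 534: h=6, h2=5, slots 6,0 occupied → index 5.
Table: [781, 683, 673, _, 961, 534, 37, _, 873, 240, _]

2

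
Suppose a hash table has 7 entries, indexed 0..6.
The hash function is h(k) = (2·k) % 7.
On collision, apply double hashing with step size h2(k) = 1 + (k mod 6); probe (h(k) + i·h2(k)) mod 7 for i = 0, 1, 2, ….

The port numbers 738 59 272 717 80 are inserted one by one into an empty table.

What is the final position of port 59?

5

738 hashes to 6; slot 6 is free -> place at 6.
59 hashes to 6, h2=6; 6 taken -> place at 5.
272 hashes to 5, h2=3; 5 taken -> place at 1.
717 hashes to 6, h2=4; 6 taken -> place at 3.
80 hashes to 6, h2=3; 6 taken -> place at 2.
Table: [∅, 272, 80, 717, ∅, 59, 738]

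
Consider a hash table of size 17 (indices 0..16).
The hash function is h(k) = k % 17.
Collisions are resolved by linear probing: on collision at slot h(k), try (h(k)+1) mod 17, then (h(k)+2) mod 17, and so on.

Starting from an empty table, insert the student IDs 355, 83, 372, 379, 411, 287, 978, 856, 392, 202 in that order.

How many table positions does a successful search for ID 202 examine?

7

Insert 355: h=15, slot 15 empty -> index 15.
Insert 83: h=15, slot 15 occupied -> index 16.
Insert 372: h=15, slots 15,16 occupied -> index 0.
Insert 379: h=5, slot 5 empty -> index 5.
Insert 411: h=3, slot 3 empty -> index 3.
Insert 287: h=15, slots 15,16,0 occupied -> index 1.
Insert 978: h=9, slot 9 empty -> index 9.
Insert 856: h=6, slot 6 empty -> index 6.
Insert 392: h=1, slot 1 occupied -> index 2.
Insert 202: h=15, slots 15,16,0,1,2,3 occupied -> index 4.
Table: [372, 287, 392, 411, 202, 379, 856, ., ., 978, ., ., ., ., ., 355, 83]
Lookup 202: h=15, probe 15,16,0,1,2,3,4 → found at 4.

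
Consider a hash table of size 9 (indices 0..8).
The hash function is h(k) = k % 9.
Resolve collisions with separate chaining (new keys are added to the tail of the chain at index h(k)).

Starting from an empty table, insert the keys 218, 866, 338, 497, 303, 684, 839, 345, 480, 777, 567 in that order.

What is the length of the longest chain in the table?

Insert 218: h=2, bucket 2 empty -> new chain.
Insert 866: h=2, bucket 2 nonempty -> append to chain.
Insert 338: h=5, bucket 5 empty -> new chain.
Insert 497: h=2, bucket 2 nonempty -> append to chain.
Insert 303: h=6, bucket 6 empty -> new chain.
Insert 684: h=0, bucket 0 empty -> new chain.
Insert 839: h=2, bucket 2 nonempty -> append to chain.
Insert 345: h=3, bucket 3 empty -> new chain.
Insert 480: h=3, bucket 3 nonempty -> append to chain.
Insert 777: h=3, bucket 3 nonempty -> append to chain.
Insert 567: h=0, bucket 0 nonempty -> append to chain.
Final buckets:
0: 684 -> 567
1: ∅
2: 218 -> 866 -> 497 -> 839
3: 345 -> 480 -> 777
4: ∅
5: 338
6: 303
7: ∅
8: ∅

4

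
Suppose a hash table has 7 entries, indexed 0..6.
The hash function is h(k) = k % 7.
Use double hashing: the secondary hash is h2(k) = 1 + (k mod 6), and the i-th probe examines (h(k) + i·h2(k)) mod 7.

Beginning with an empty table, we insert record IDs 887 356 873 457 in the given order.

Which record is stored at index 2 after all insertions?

887: h=5 → slot 5
356: h=6 → slot 6
873: h=5, h2=4, probe 5,2 → slot 2
457: h=2, h2=2, probe 2,4 → slot 4
Table: [_, _, 873, _, 457, 887, 356]

873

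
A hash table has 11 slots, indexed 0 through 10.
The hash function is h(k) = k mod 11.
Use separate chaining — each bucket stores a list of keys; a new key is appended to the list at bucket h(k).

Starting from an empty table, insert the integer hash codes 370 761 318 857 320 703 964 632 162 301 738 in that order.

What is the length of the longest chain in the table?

3

370 → bucket 7
761 → bucket 2
318 → bucket 10
857 → bucket 10 (collision)
320 → bucket 1
703 → bucket 10 (collision)
964 → bucket 7 (collision)
632 → bucket 5
162 → bucket 8
301 → bucket 4
738 → bucket 1 (collision)
Final buckets:
0: ∅
1: 320 -> 738
2: 761
3: ∅
4: 301
5: 632
6: ∅
7: 370 -> 964
8: 162
9: ∅
10: 318 -> 857 -> 703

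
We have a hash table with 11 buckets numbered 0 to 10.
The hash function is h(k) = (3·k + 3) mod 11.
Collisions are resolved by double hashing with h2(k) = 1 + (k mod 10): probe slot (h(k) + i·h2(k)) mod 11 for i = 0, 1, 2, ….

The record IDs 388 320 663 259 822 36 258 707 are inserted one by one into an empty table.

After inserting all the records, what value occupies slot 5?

388: h=1 → slot 1
320: h=6 → slot 6
663: h=1, h2=4, probe 1,5 → slot 5
259: h=10 → slot 10
822: h=5, h2=3, probe 5,8 → slot 8
36: h=1, h2=7, probe 1,8,4 → slot 4
258: h=7 → slot 7
707: h=1, h2=8, probe 1,9 → slot 9
Table: [-, 388, -, -, 36, 663, 320, 258, 822, 707, 259]

663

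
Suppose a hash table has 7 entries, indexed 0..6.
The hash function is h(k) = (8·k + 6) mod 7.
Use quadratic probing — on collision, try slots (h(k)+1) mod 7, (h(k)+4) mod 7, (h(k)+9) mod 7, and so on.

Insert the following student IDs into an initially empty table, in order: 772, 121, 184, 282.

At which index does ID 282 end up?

772 hashes to 1; slot 1 is free => place at 1.
121 hashes to 1; 1 taken => place at 2.
184 hashes to 1; 1,2 taken => place at 5.
282 hashes to 1; 1,2,5 taken => place at 3.
Table: [., 772, 121, 282, ., 184, .]

3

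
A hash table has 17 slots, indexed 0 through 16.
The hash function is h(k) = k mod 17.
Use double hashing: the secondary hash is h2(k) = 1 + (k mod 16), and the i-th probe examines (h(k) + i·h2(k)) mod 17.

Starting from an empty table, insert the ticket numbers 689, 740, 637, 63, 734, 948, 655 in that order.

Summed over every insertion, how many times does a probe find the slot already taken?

3

689: h=9 → slot 9
740: h=9, h2=5, probe 9,14 → slot 14
637: h=8 → slot 8
63: h=12 → slot 12
734: h=3 → slot 3
948: h=13 → slot 13
655: h=9, h2=16, probe 9,8,7 → slot 7
Table: [_, _, _, 734, _, _, _, 655, 637, 689, _, _, 63, 948, 740, _, _]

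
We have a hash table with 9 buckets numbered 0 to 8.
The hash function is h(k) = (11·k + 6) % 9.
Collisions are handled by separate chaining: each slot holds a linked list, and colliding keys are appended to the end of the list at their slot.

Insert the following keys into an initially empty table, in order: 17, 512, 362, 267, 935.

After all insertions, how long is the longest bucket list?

3

Insert 17: h=4, bucket 4 empty → new chain.
Insert 512: h=4, bucket 4 nonempty → append to chain.
Insert 362: h=1, bucket 1 empty → new chain.
Insert 267: h=0, bucket 0 empty → new chain.
Insert 935: h=4, bucket 4 nonempty → append to chain.
Final buckets:
0: 267
1: 362
2: -
3: -
4: 17 -> 512 -> 935
5: -
6: -
7: -
8: -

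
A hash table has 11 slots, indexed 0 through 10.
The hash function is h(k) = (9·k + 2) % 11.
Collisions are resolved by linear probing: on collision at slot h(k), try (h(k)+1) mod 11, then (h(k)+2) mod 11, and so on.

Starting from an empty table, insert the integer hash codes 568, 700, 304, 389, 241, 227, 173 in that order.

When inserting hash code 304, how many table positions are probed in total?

3

568: h=10 → slot 10
700: h=10, probe 10,0 → slot 0
304: h=10, probe 10,0,1 → slot 1
389: h=5 → slot 5
241: h=4 → slot 4
227: h=10, probe 10,0,1,2 → slot 2
173: h=8 → slot 8
Table: [700, 304, 227, —, 241, 389, —, —, 173, —, 568]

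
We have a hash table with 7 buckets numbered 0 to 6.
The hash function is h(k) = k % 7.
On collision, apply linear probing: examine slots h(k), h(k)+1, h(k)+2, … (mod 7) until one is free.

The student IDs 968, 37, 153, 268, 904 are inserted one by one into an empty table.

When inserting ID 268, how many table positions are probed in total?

3

968: h=2 -> slot 2
37: h=2, probe 2,3 -> slot 3
153: h=6 -> slot 6
268: h=2, probe 2,3,4 -> slot 4
904: h=1 -> slot 1
Table: [., 904, 968, 37, 268, ., 153]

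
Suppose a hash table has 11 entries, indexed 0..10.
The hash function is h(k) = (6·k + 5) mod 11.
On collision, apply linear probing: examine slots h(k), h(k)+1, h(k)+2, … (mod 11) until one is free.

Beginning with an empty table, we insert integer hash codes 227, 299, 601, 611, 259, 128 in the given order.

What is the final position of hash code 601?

4

227: h=3 => slot 3
299: h=6 => slot 6
601: h=3, probe 3,4 => slot 4
611: h=8 => slot 8
259: h=8, probe 8,9 => slot 9
128: h=3, probe 3,4,5 => slot 5
Table: [-, -, -, 227, 601, 128, 299, -, 611, 259, -]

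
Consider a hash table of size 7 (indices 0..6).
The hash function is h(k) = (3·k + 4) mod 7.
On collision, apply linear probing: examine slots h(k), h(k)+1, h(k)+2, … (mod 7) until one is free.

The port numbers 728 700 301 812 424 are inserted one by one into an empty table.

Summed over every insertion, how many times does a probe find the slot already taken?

6

728 hashes to 4; slot 4 is free → place at 4.
700 hashes to 4; 4 taken → place at 5.
301 hashes to 4; 4,5 taken → place at 6.
812 hashes to 4; 4,5,6 taken → place at 0.
424 hashes to 2; slot 2 is free → place at 2.
Table: [812, _, 424, _, 728, 700, 301]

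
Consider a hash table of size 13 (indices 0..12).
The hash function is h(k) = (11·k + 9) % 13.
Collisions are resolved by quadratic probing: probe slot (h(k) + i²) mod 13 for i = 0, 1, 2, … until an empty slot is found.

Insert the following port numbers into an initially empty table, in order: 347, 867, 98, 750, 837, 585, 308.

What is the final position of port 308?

347: h=4 -> slot 4
867: h=4, probe 4,5 -> slot 5
98: h=8 -> slot 8
750: h=4, probe 4,5,8,0 -> slot 0
837: h=12 -> slot 12
585: h=9 -> slot 9
308: h=4, probe 4,5,8,0,7 -> slot 7
Table: [750, -, -, -, 347, 867, -, 308, 98, 585, -, -, 837]

7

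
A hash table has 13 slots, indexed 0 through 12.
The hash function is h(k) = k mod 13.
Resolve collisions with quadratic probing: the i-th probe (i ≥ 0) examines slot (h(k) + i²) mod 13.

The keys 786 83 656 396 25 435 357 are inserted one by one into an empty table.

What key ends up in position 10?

396

786 hashes to 6; slot 6 is free -> place at 6.
83 hashes to 5; slot 5 is free -> place at 5.
656 hashes to 6; 6 taken -> place at 7.
396 hashes to 6; 6,7 taken -> place at 10.
25 hashes to 12; slot 12 is free -> place at 12.
435 hashes to 6; 6,7,10 taken -> place at 2.
357 hashes to 6; 6,7,10,2 taken -> place at 9.
Table: [-, -, 435, -, -, 83, 786, 656, -, 357, 396, -, 25]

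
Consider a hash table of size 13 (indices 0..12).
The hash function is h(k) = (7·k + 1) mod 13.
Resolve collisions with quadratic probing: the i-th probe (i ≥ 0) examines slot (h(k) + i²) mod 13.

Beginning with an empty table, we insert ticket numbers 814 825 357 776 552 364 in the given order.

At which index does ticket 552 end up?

0

814: h=5 -> slot 5
825: h=4 -> slot 4
357: h=4, probe 4,5,8 -> slot 8
776: h=12 -> slot 12
552: h=4, probe 4,5,8,0 -> slot 0
364: h=1 -> slot 1
Table: [552, 364, -, -, 825, 814, -, -, 357, -, -, -, 776]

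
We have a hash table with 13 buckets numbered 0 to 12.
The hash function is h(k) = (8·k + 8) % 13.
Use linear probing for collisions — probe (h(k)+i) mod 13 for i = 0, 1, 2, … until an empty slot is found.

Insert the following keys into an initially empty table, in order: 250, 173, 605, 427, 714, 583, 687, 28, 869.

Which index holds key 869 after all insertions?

250: h=6 => slot 6
173: h=1 => slot 1
605: h=12 => slot 12
427: h=5 => slot 5
714: h=0 => slot 0
583: h=5, probe 5,6,7 => slot 7
687: h=5, probe 5,6,7,8 => slot 8
28: h=11 => slot 11
869: h=5, probe 5,6,7,8,9 => slot 9
Table: [714, 173, _, _, _, 427, 250, 583, 687, 869, _, 28, 605]

9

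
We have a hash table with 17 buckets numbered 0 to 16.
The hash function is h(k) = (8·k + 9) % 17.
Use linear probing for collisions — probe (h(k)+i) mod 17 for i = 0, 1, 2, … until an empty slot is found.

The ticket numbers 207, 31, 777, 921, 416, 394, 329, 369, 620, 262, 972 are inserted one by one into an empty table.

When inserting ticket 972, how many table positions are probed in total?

10

Insert 207: h=16, slot 16 empty -> index 16.
Insert 31: h=2, slot 2 empty -> index 2.
Insert 777: h=3, slot 3 empty -> index 3.
Insert 921: h=16, slot 16 occupied -> index 0.
Insert 416: h=5, slot 5 empty -> index 5.
Insert 394: h=16, slots 16,0 occupied -> index 1.
Insert 329: h=6, slot 6 empty -> index 6.
Insert 369: h=3, slot 3 occupied -> index 4.
Insert 620: h=5, slots 5,6 occupied -> index 7.
Insert 262: h=14, slot 14 empty -> index 14.
Insert 972: h=16, slots 16,0,1,2,3,4,5,6,7 occupied -> index 8.
Table: [921, 394, 31, 777, 369, 416, 329, 620, 972, —, —, —, —, —, 262, —, 207]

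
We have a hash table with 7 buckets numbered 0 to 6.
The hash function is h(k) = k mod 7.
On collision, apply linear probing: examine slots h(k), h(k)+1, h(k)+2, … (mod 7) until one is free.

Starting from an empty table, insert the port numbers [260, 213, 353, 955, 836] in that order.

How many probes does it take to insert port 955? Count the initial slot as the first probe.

3

Insert 260: h=1, slot 1 empty => index 1.
Insert 213: h=3, slot 3 empty => index 3.
Insert 353: h=3, slot 3 occupied => index 4.
Insert 955: h=3, slots 3,4 occupied => index 5.
Insert 836: h=3, slots 3,4,5 occupied => index 6.
Table: [_, 260, _, 213, 353, 955, 836]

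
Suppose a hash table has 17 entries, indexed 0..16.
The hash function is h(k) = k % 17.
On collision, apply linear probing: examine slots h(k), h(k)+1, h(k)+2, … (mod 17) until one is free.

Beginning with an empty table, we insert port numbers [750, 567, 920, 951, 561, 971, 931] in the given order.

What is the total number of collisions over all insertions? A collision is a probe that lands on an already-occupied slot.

Insert 750: h=2, slot 2 empty => index 2.
Insert 567: h=6, slot 6 empty => index 6.
Insert 920: h=2, slot 2 occupied => index 3.
Insert 951: h=16, slot 16 empty => index 16.
Insert 561: h=0, slot 0 empty => index 0.
Insert 971: h=2, slots 2,3 occupied => index 4.
Insert 931: h=13, slot 13 empty => index 13.
Table: [561, ., 750, 920, 971, ., 567, ., ., ., ., ., ., 931, ., ., 951]

3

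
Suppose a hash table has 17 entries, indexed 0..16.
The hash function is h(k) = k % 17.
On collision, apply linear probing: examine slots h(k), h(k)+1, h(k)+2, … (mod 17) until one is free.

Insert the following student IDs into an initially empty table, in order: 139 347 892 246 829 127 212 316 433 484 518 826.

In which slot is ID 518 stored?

139 hashes to 3; slot 3 is free → place at 3.
347 hashes to 7; slot 7 is free → place at 7.
892 hashes to 8; slot 8 is free → place at 8.
246 hashes to 8; 8 taken → place at 9.
829 hashes to 13; slot 13 is free → place at 13.
127 hashes to 8; 8,9 taken → place at 10.
212 hashes to 8; 8,9,10 taken → place at 11.
316 hashes to 10; 10,11 taken → place at 12.
433 hashes to 8; 8,9,10,11,12,13 taken → place at 14.
484 hashes to 8; 8,9,10,11,12,13,14 taken → place at 15.
518 hashes to 8; 8,9,10,11,12,13,14,15 taken → place at 16.
826 hashes to 10; 10,11,12,13,14,15,16 taken → place at 0.
Table: [826, —, —, 139, —, —, —, 347, 892, 246, 127, 212, 316, 829, 433, 484, 518]

16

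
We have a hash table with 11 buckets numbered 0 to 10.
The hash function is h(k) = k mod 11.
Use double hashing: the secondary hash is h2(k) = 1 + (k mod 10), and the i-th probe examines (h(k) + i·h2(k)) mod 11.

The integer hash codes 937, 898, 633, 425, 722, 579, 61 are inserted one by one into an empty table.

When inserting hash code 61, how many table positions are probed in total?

4

937: h=2 -> slot 2
898: h=7 -> slot 7
633: h=6 -> slot 6
425: h=7, h2=6, probe 7,2,8 -> slot 8
722: h=7, h2=3, probe 7,10 -> slot 10
579: h=7, h2=10, probe 7,6,5 -> slot 5
61: h=6, h2=2, probe 6,8,10,1 -> slot 1
Table: [_, 61, 937, _, _, 579, 633, 898, 425, _, 722]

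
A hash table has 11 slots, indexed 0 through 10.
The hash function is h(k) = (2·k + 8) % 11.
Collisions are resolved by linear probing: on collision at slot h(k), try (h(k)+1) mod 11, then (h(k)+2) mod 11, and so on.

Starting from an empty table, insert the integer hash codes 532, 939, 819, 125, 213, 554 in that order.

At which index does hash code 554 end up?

532 hashes to 5; slot 5 is free → place at 5.
939 hashes to 5; 5 taken → place at 6.
819 hashes to 7; slot 7 is free → place at 7.
125 hashes to 5; 5,6,7 taken → place at 8.
213 hashes to 5; 5,6,7,8 taken → place at 9.
554 hashes to 5; 5,6,7,8,9 taken → place at 10.
Table: [_, _, _, _, _, 532, 939, 819, 125, 213, 554]

10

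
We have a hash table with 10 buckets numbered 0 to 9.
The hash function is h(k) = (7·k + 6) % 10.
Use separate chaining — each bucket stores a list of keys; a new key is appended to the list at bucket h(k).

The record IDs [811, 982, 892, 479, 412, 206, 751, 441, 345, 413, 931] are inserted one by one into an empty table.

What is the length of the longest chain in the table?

811 → bucket 3
982 → bucket 0
892 → bucket 0 (collision)
479 → bucket 9
412 → bucket 0 (collision)
206 → bucket 8
751 → bucket 3 (collision)
441 → bucket 3 (collision)
345 → bucket 1
413 → bucket 7
931 → bucket 3 (collision)
Final buckets:
0: 982 -> 892 -> 412
1: 345
2: —
3: 811 -> 751 -> 441 -> 931
4: —
5: —
6: —
7: 413
8: 206
9: 479

4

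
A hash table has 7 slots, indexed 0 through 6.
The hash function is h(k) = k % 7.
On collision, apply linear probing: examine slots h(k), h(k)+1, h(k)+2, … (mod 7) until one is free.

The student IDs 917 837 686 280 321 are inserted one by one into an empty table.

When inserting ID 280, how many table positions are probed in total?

3

Insert 917: h=0, slot 0 empty → index 0.
Insert 837: h=4, slot 4 empty → index 4.
Insert 686: h=0, slot 0 occupied → index 1.
Insert 280: h=0, slots 0,1 occupied → index 2.
Insert 321: h=6, slot 6 empty → index 6.
Table: [917, 686, 280, ., 837, ., 321]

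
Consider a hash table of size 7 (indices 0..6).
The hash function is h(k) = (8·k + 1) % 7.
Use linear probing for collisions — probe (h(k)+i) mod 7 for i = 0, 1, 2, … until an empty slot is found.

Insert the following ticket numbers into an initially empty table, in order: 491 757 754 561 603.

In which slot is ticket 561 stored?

491: h=2 => slot 2
757: h=2, probe 2,3 => slot 3
754: h=6 => slot 6
561: h=2, probe 2,3,4 => slot 4
603: h=2, probe 2,3,4,5 => slot 5
Table: [—, —, 491, 757, 561, 603, 754]

4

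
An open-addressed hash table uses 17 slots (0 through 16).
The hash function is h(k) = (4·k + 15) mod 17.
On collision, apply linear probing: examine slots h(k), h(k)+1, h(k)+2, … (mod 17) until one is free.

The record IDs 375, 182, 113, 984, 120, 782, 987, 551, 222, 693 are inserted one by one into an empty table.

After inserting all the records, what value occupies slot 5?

222

Insert 375: h=2, slot 2 empty -> index 2.
Insert 182: h=12, slot 12 empty -> index 12.
Insert 113: h=8, slot 8 empty -> index 8.
Insert 984: h=7, slot 7 empty -> index 7.
Insert 120: h=2, slot 2 occupied -> index 3.
Insert 782: h=15, slot 15 empty -> index 15.
Insert 987: h=2, slots 2,3 occupied -> index 4.
Insert 551: h=9, slot 9 empty -> index 9.
Insert 222: h=2, slots 2,3,4 occupied -> index 5.
Insert 693: h=16, slot 16 empty -> index 16.
Table: [-, -, 375, 120, 987, 222, -, 984, 113, 551, -, -, 182, -, -, 782, 693]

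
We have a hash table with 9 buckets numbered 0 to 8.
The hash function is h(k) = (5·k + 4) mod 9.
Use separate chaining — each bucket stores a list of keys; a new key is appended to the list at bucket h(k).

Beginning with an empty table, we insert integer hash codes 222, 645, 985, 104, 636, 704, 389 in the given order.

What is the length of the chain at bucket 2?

Insert 222: h=7, bucket 7 empty -> new chain.
Insert 645: h=7, bucket 7 nonempty -> append to chain.
Insert 985: h=6, bucket 6 empty -> new chain.
Insert 104: h=2, bucket 2 empty -> new chain.
Insert 636: h=7, bucket 7 nonempty -> append to chain.
Insert 704: h=5, bucket 5 empty -> new chain.
Insert 389: h=5, bucket 5 nonempty -> append to chain.
Final buckets:
0: .
1: .
2: 104
3: .
4: .
5: 704 -> 389
6: 985
7: 222 -> 645 -> 636
8: .

1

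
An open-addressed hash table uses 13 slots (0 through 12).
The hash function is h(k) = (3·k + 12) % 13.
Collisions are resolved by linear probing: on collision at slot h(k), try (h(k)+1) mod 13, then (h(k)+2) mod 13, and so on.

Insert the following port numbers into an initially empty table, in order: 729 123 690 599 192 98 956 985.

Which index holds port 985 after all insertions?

729 hashes to 2; slot 2 is free => place at 2.
123 hashes to 4; slot 4 is free => place at 4.
690 hashes to 2; 2 taken => place at 3.
599 hashes to 2; 2,3,4 taken => place at 5.
192 hashes to 3; 3,4,5 taken => place at 6.
98 hashes to 7; slot 7 is free => place at 7.
956 hashes to 7; 7 taken => place at 8.
985 hashes to 3; 3,4,5,6,7,8 taken => place at 9.
Table: [∅, ∅, 729, 690, 123, 599, 192, 98, 956, 985, ∅, ∅, ∅]

9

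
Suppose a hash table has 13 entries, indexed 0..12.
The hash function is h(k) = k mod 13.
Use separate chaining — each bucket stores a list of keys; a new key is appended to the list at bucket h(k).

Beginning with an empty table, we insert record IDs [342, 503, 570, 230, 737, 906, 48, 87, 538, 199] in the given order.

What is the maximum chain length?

Insert 342: h=4, bucket 4 empty -> new chain.
Insert 503: h=9, bucket 9 empty -> new chain.
Insert 570: h=11, bucket 11 empty -> new chain.
Insert 230: h=9, bucket 9 nonempty -> append to chain.
Insert 737: h=9, bucket 9 nonempty -> append to chain.
Insert 906: h=9, bucket 9 nonempty -> append to chain.
Insert 48: h=9, bucket 9 nonempty -> append to chain.
Insert 87: h=9, bucket 9 nonempty -> append to chain.
Insert 538: h=5, bucket 5 empty -> new chain.
Insert 199: h=4, bucket 4 nonempty -> append to chain.
Final buckets:
0: _
1: _
2: _
3: _
4: 342 -> 199
5: 538
6: _
7: _
8: _
9: 503 -> 230 -> 737 -> 906 -> 48 -> 87
10: _
11: 570
12: _

6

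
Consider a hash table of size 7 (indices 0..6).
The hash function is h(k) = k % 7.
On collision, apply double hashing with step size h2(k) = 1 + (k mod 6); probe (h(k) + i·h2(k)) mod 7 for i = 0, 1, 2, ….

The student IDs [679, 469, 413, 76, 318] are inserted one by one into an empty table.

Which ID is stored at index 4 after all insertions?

76

Insert 679: h=0, slot 0 empty -> index 0.
Insert 469: h=0, h2=2, slot 0 occupied -> index 2.
Insert 413: h=0, h2=6, slot 0 occupied -> index 6.
Insert 76: h=6, h2=5, slot 6 occupied -> index 4.
Insert 318: h=3, slot 3 empty -> index 3.
Table: [679, ., 469, 318, 76, ., 413]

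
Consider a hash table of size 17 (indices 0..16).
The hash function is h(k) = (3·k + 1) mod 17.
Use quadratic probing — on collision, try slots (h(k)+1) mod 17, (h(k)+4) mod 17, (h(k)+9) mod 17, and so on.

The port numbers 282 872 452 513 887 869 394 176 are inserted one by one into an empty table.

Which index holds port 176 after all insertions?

282 hashes to 14; slot 14 is free -> place at 14.
872 hashes to 16; slot 16 is free -> place at 16.
452 hashes to 14; 14 taken -> place at 15.
513 hashes to 10; slot 10 is free -> place at 10.
887 hashes to 10; 10 taken -> place at 11.
869 hashes to 7; slot 7 is free -> place at 7.
394 hashes to 10; 10,11,14 taken -> place at 2.
176 hashes to 2; 2 taken -> place at 3.
Table: [., ., 394, 176, ., ., ., 869, ., ., 513, 887, ., ., 282, 452, 872]

3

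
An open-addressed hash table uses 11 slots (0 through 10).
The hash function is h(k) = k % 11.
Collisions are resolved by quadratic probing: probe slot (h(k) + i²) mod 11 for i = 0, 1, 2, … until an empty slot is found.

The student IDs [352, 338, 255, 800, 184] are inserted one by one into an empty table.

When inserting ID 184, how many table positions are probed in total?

352: h=0 → slot 0
338: h=8 → slot 8
255: h=2 → slot 2
800: h=8, probe 8,9 → slot 9
184: h=8, probe 8,9,1 → slot 1
Table: [352, 184, 255, -, -, -, -, -, 338, 800, -]

3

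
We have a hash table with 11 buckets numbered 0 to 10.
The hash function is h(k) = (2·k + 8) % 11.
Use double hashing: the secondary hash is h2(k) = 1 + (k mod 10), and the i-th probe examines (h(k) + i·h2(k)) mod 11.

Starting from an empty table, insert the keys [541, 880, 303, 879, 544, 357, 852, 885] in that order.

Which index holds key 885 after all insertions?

Insert 541: h=1, slot 1 empty → index 1.
Insert 880: h=8, slot 8 empty → index 8.
Insert 303: h=9, slot 9 empty → index 9.
Insert 879: h=6, slot 6 empty → index 6.
Insert 544: h=7, slot 7 empty → index 7.
Insert 357: h=7, h2=8, slot 7 occupied → index 4.
Insert 852: h=7, h2=3, slot 7 occupied → index 10.
Insert 885: h=7, h2=6, slot 7 occupied → index 2.
Table: [-, 541, 885, -, 357, -, 879, 544, 880, 303, 852]

2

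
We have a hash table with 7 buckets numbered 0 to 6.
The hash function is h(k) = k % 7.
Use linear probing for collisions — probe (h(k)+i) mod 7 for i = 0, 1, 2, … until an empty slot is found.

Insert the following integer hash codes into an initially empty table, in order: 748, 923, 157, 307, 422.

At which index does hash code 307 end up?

1

748 hashes to 6; slot 6 is free → place at 6.
923 hashes to 6; 6 taken → place at 0.
157 hashes to 3; slot 3 is free → place at 3.
307 hashes to 6; 6,0 taken → place at 1.
422 hashes to 2; slot 2 is free → place at 2.
Table: [923, 307, 422, 157, _, _, 748]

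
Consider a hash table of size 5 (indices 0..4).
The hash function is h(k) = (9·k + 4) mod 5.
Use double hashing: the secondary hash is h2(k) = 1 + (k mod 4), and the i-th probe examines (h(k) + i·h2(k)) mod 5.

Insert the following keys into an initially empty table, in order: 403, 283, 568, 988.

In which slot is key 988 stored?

Insert 403: h=1, slot 1 empty -> index 1.
Insert 283: h=1, h2=4, slot 1 occupied -> index 0.
Insert 568: h=1, h2=1, slot 1 occupied -> index 2.
Insert 988: h=1, h2=1, slots 1,2 occupied -> index 3.
Table: [283, 403, 568, 988, ∅]

3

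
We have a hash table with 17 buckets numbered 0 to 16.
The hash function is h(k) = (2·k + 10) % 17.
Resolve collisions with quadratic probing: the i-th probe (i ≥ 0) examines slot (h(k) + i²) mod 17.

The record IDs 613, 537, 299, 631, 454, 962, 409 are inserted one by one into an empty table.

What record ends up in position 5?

962

613 hashes to 12; slot 12 is free → place at 12.
537 hashes to 13; slot 13 is free → place at 13.
299 hashes to 13; 13 taken → place at 14.
631 hashes to 14; 14 taken → place at 15.
454 hashes to 0; slot 0 is free → place at 0.
962 hashes to 13; 13,14,0 taken → place at 5.
409 hashes to 12; 12,13 taken → place at 16.
Table: [454, ∅, ∅, ∅, ∅, 962, ∅, ∅, ∅, ∅, ∅, ∅, 613, 537, 299, 631, 409]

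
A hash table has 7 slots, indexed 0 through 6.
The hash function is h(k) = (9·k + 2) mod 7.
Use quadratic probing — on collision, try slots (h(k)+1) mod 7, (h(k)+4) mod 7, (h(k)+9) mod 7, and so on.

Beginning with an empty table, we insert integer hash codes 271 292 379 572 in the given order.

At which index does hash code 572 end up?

271: h=5 -> slot 5
292: h=5, probe 5,6 -> slot 6
379: h=4 -> slot 4
572: h=5, probe 5,6,2 -> slot 2
Table: [., ., 572, ., 379, 271, 292]

2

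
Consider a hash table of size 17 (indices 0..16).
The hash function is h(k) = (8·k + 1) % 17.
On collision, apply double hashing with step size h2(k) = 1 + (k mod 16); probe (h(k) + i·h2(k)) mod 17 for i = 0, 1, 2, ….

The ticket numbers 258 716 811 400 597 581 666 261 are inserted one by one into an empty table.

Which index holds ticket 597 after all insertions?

6

258: h=8 → slot 8
716: h=0 → slot 0
811: h=12 → slot 12
400: h=5 → slot 5
597: h=0, h2=6, probe 0,6 → slot 6
581: h=8, h2=6, probe 8,14 → slot 14
666: h=8, h2=11, probe 8,2 → slot 2
261: h=15 → slot 15
Table: [716, ., 666, ., ., 400, 597, ., 258, ., ., ., 811, ., 581, 261, .]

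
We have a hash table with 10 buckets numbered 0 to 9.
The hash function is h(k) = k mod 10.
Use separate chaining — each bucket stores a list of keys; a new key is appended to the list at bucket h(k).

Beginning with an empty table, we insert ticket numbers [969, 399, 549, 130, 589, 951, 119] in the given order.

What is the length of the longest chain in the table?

5

969 → bucket 9
399 → bucket 9 (collision)
549 → bucket 9 (collision)
130 → bucket 0
589 → bucket 9 (collision)
951 → bucket 1
119 → bucket 9 (collision)
Final buckets:
0: 130
1: 951
2: _
3: _
4: _
5: _
6: _
7: _
8: _
9: 969 -> 399 -> 549 -> 589 -> 119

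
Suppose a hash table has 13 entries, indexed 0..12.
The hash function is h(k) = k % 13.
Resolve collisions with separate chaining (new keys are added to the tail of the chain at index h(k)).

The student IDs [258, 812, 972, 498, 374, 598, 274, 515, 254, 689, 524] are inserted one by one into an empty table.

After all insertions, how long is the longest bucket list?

258 → bucket 11
812 → bucket 6
972 → bucket 10
498 → bucket 4
374 → bucket 10 (collision)
598 → bucket 0
274 → bucket 1
515 → bucket 8
254 → bucket 7
689 → bucket 0 (collision)
524 → bucket 4 (collision)
Final buckets:
0: 598 -> 689
1: 274
2: .
3: .
4: 498 -> 524
5: .
6: 812
7: 254
8: 515
9: .
10: 972 -> 374
11: 258
12: .

2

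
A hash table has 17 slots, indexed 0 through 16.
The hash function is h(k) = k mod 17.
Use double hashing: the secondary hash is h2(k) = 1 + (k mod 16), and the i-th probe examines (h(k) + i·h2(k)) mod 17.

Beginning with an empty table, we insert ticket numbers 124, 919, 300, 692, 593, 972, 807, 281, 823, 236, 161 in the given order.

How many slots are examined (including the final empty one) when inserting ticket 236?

124 hashes to 5; slot 5 is free -> place at 5.
919 hashes to 1; slot 1 is free -> place at 1.
300 hashes to 11; slot 11 is free -> place at 11.
692 hashes to 12; slot 12 is free -> place at 12.
593 hashes to 15; slot 15 is free -> place at 15.
972 hashes to 3; slot 3 is free -> place at 3.
807 hashes to 8; slot 8 is free -> place at 8.
281 hashes to 9; slot 9 is free -> place at 9.
823 hashes to 7; slot 7 is free -> place at 7.
236 hashes to 15, h2=13; 15,11,7,3 taken -> place at 16.
161 hashes to 8, h2=2; 8 taken -> place at 10.
Table: [—, 919, —, 972, —, 124, —, 823, 807, 281, 161, 300, 692, —, —, 593, 236]

5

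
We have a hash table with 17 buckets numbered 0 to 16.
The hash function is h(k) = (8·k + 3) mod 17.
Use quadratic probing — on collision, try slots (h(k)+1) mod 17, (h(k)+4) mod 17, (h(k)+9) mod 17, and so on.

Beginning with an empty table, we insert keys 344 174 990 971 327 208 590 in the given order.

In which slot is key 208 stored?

344 hashes to 1; slot 1 is free => place at 1.
174 hashes to 1; 1 taken => place at 2.
990 hashes to 1; 1,2 taken => place at 5.
971 hashes to 2; 2 taken => place at 3.
327 hashes to 1; 1,2,5 taken => place at 10.
208 hashes to 1; 1,2,5,10 taken => place at 0.
590 hashes to 14; slot 14 is free => place at 14.
Table: [208, 344, 174, 971, —, 990, —, —, —, —, 327, —, —, —, 590, —, —]

0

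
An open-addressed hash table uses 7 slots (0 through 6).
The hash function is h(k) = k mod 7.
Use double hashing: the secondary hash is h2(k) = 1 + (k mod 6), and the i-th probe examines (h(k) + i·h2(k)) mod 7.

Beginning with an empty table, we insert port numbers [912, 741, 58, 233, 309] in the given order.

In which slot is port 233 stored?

1

912 hashes to 2; slot 2 is free => place at 2.
741 hashes to 6; slot 6 is free => place at 6.
58 hashes to 2, h2=5; 2 taken => place at 0.
233 hashes to 2, h2=6; 2 taken => place at 1.
309 hashes to 1, h2=4; 1 taken => place at 5.
Table: [58, 233, 912, —, —, 309, 741]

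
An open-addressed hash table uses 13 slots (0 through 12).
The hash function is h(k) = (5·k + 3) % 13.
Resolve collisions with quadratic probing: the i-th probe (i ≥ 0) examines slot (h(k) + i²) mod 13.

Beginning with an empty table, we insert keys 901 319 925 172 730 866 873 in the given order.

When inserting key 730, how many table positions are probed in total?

Insert 901: h=10, slot 10 empty => index 10.
Insert 319: h=12, slot 12 empty => index 12.
Insert 925: h=0, slot 0 empty => index 0.
Insert 172: h=5, slot 5 empty => index 5.
Insert 730: h=0, slot 0 occupied => index 1.
Insert 866: h=4, slot 4 empty => index 4.
Insert 873: h=0, slots 0,1,4 occupied => index 9.
Table: [925, 730, -, -, 866, 172, -, -, -, 873, 901, -, 319]

2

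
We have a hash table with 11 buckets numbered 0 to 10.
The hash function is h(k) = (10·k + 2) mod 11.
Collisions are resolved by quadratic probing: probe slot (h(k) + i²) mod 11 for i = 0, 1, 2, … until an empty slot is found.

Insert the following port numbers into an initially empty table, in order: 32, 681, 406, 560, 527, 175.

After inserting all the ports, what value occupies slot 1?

32: h=3 => slot 3
681: h=3, probe 3,4 => slot 4
406: h=3, probe 3,4,7 => slot 7
560: h=3, probe 3,4,7,1 => slot 1
527: h=3, probe 3,4,7,1,8 => slot 8
175: h=3, probe 3,4,7,1,8,6 => slot 6
Table: [—, 560, —, 32, 681, —, 175, 406, 527, —, —]

560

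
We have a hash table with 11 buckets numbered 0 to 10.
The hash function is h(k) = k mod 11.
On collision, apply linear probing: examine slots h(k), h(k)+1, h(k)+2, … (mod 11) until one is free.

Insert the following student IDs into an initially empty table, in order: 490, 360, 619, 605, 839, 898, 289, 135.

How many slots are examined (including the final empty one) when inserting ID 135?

7

490 hashes to 6; slot 6 is free → place at 6.
360 hashes to 8; slot 8 is free → place at 8.
619 hashes to 3; slot 3 is free → place at 3.
605 hashes to 0; slot 0 is free → place at 0.
839 hashes to 3; 3 taken → place at 4.
898 hashes to 7; slot 7 is free → place at 7.
289 hashes to 3; 3,4 taken → place at 5.
135 hashes to 3; 3,4,5,6,7,8 taken → place at 9.
Table: [605, ., ., 619, 839, 289, 490, 898, 360, 135, .]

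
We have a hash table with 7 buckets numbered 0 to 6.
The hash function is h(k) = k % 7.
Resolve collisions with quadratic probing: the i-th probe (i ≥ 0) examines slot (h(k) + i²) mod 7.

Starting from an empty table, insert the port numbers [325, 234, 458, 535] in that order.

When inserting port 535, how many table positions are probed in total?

325: h=3 -> slot 3
234: h=3, probe 3,4 -> slot 4
458: h=3, probe 3,4,0 -> slot 0
535: h=3, probe 3,4,0,5 -> slot 5
Table: [458, _, _, 325, 234, 535, _]

4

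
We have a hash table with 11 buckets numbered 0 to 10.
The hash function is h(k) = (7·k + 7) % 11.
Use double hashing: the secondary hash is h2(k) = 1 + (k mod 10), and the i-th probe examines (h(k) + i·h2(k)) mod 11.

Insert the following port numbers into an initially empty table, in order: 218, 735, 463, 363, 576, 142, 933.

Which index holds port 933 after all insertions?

8

218 hashes to 4; slot 4 is free => place at 4.
735 hashes to 4, h2=6; 4 taken => place at 10.
463 hashes to 3; slot 3 is free => place at 3.
363 hashes to 7; slot 7 is free => place at 7.
576 hashes to 2; slot 2 is free => place at 2.
142 hashes to 0; slot 0 is free => place at 0.
933 hashes to 4, h2=4; 4 taken => place at 8.
Table: [142, —, 576, 463, 218, —, —, 363, 933, —, 735]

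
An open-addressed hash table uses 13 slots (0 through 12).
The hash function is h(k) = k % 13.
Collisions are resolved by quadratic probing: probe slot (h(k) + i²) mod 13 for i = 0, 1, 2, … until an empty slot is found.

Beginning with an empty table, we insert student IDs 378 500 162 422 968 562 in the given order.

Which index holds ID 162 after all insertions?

7

378: h=1 => slot 1
500: h=6 => slot 6
162: h=6, probe 6,7 => slot 7
422: h=6, probe 6,7,10 => slot 10
968: h=6, probe 6,7,10,2 => slot 2
562: h=3 => slot 3
Table: [., 378, 968, 562, ., ., 500, 162, ., ., 422, ., .]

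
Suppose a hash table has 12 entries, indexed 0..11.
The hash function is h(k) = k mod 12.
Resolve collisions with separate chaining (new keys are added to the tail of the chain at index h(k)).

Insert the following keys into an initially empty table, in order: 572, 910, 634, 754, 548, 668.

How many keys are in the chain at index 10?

3

572 → bucket 8
910 → bucket 10
634 → bucket 10 (collision)
754 → bucket 10 (collision)
548 → bucket 8 (collision)
668 → bucket 8 (collision)
Final buckets:
0: ∅
1: ∅
2: ∅
3: ∅
4: ∅
5: ∅
6: ∅
7: ∅
8: 572 -> 548 -> 668
9: ∅
10: 910 -> 634 -> 754
11: ∅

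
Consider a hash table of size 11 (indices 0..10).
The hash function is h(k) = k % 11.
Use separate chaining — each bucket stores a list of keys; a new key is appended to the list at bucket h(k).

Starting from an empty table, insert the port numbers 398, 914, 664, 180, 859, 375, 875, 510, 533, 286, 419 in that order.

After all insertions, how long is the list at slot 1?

4

398 -> bucket 2
914 -> bucket 1
664 -> bucket 4
180 -> bucket 4 (collision)
859 -> bucket 1 (collision)
375 -> bucket 1 (collision)
875 -> bucket 6
510 -> bucket 4 (collision)
533 -> bucket 5
286 -> bucket 0
419 -> bucket 1 (collision)
Final buckets:
0: 286
1: 914 -> 859 -> 375 -> 419
2: 398
3: .
4: 664 -> 180 -> 510
5: 533
6: 875
7: .
8: .
9: .
10: .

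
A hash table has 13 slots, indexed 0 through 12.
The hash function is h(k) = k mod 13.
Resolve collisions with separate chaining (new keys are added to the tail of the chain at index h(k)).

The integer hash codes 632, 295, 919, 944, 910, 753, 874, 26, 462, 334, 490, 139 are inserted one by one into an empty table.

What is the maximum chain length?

632 → bucket 8
295 → bucket 9
919 → bucket 9 (collision)
944 → bucket 8 (collision)
910 → bucket 0
753 → bucket 12
874 → bucket 3
26 → bucket 0 (collision)
462 → bucket 7
334 → bucket 9 (collision)
490 → bucket 9 (collision)
139 → bucket 9 (collision)
Final buckets:
0: 910 -> 26
1: ∅
2: ∅
3: 874
4: ∅
5: ∅
6: ∅
7: 462
8: 632 -> 944
9: 295 -> 919 -> 334 -> 490 -> 139
10: ∅
11: ∅
12: 753

5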